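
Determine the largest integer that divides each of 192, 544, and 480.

192 = 2^6 × 3
544 = 2^5 × 17
480 = 2^5 × 3 × 5
gcd(192, 544, 480) = 2^5 = 32.

32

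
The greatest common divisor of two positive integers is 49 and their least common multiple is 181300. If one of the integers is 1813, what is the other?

4900

For two integers, gcd × lcm = product, so the other is (49 × 181300) / 1813 = 8883700 / 1813 = 4900.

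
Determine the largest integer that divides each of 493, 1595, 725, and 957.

29

493 = 17 × 29
1595 = 5 × 11 × 29
725 = 5^2 × 29
957 = 3 × 11 × 29
gcd(493, 1595, 725, 957) = 29.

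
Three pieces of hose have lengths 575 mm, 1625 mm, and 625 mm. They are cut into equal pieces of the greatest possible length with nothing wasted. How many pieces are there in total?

Piece length = gcd(575, 1625, 625).
575 = 5^2 × 23
1625 = 5^3 × 13
625 = 5^4
gcd(575, 1625, 625) = 5^2 = 25.
Total pieces = 575/25 + 1625/25 + 625/25 = 23 + 65 + 25 = 113.

113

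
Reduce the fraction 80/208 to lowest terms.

80 = 2^4 × 5
208 = 2^4 × 13
gcd(80, 208) = 2^4 = 16.
Divide numerator and denominator by 16: 80/208 = 5/13.

5/13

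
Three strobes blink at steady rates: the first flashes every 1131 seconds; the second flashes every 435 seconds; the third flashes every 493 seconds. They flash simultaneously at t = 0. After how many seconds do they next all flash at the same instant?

96135 seconds

The first simultaneous occurrence is after LCM of the individual periods.
1131 = 3 × 13 × 29
435 = 3 × 5 × 29
493 = 17 × 29
LCM(1131, 435, 493) = 3 × 5 × 13 × 17 × 29 = 96135.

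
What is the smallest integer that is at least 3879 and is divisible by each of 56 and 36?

4032

The integer must be a common multiple of 56 and 36, so a multiple of their LCM.
56 = 2^3 × 7
36 = 2^2 × 3^2
LCM(56, 36) = 2^3 × 3^2 × 7 = 504.
Smallest multiple of 504 that is ≥ 3879: ⌈3879/504⌉ × 504 = 8 × 504 = 4032.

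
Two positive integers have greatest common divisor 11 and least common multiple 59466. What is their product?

For any two positive integers, gcd × lcm = product = 11 × 59466 = 654126.

654126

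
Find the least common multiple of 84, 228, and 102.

27132

84 = 2^2 × 3 × 7
228 = 2^2 × 3 × 19
102 = 2 × 3 × 17
LCM(84, 228, 102) = 2^2 × 3 × 7 × 17 × 19 = 27132.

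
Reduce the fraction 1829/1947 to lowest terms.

31/33

1829 = 31 × 59
1947 = 3 × 11 × 59
gcd(1829, 1947) = 59.
Divide numerator and denominator by 59: 1829/1947 = 31/33.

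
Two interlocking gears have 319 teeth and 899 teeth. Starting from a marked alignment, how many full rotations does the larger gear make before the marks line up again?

11 rotations

All finish a whole number of cycles simultaneously at t = LCM of the periods.
319 = 11 × 29
899 = 29 × 31
LCM(319, 899) = 11 × 29 × 31 = 9889.
Rotations for period 899: 9889 / 899 = 11.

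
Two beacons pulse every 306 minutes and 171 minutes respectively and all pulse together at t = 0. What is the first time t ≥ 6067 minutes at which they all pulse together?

Joint pulses occur at multiples of LCM(306, 171).
306 = 2 × 3^2 × 17
171 = 3^2 × 19
LCM(306, 171) = 2 × 3^2 × 17 × 19 = 5814.
Smallest multiple of 5814 that is ≥ 6067: ⌈6067/5814⌉ × 5814 = 2 × 5814 = 11628.

11628 minutes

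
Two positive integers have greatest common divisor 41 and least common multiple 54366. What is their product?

For any two positive integers, gcd × lcm = product = 41 × 54366 = 2229006.

2229006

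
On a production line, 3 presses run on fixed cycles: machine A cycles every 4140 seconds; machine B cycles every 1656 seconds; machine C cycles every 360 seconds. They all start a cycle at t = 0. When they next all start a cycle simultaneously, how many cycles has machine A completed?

2 cycles

All finish a whole number of cycles simultaneously at t = LCM of the periods.
4140 = 2^2 × 3^2 × 5 × 23
1656 = 2^3 × 3^2 × 23
360 = 2^3 × 3^2 × 5
LCM(4140, 1656, 360) = 2^3 × 3^2 × 5 × 23 = 8280.
Cycles for period 4140: 8280 / 4140 = 2.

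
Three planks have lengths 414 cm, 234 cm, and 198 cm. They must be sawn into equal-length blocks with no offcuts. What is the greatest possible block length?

18 cm

The block length must divide every plank, so the greatest is gcd(414, 234, 198).
414 = 2 × 3^2 × 23
234 = 2 × 3^2 × 13
198 = 2 × 3^2 × 11
gcd(414, 234, 198) = 2 × 3^2 = 18.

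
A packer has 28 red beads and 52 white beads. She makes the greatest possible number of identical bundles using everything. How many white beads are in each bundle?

13

Number of bundles = gcd(28, 52).
28 = 2^2 × 7
52 = 2^2 × 13
gcd(28, 52) = 2^2 = 4.
white beads per bundle = 52 / 4 = 13.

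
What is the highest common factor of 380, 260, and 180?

380 = 2^2 × 5 × 19
260 = 2^2 × 5 × 13
180 = 2^2 × 3^2 × 5
gcd(380, 260, 180) = 2^2 × 5 = 20.

20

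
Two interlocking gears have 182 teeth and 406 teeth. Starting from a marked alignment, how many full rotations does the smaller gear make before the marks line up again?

All finish a whole number of cycles simultaneously at t = LCM of the periods.
182 = 2 × 7 × 13
406 = 2 × 7 × 29
LCM(182, 406) = 2 × 7 × 13 × 29 = 5278.
Rotations for period 182: 5278 / 182 = 29.

29 rotations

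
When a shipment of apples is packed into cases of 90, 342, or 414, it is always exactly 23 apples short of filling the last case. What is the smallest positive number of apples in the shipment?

39307

Being 23 short of a full case of size k means N ≡ −23 (mod k), i.e. N + 23 is a multiple of each size.
90 = 2 × 3^2 × 5
342 = 2 × 3^2 × 19
414 = 2 × 3^2 × 23
LCM(90, 342, 414) = 2 × 3^2 × 5 × 19 × 23 = 39330.
Smallest positive N is 39330 − 23 = 39307.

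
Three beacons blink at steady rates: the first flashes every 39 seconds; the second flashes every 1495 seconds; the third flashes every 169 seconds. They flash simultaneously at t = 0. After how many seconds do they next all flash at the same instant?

The first simultaneous occurrence is after LCM of the individual periods.
39 = 3 × 13
1495 = 5 × 13 × 23
169 = 13^2
LCM(39, 1495, 169) = 3 × 5 × 13^2 × 23 = 58305.

58305 seconds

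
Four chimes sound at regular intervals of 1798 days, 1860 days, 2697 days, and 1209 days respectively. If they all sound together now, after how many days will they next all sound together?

They coincide at every common multiple of the periods; the first is the LCM.
1798 = 2 × 29 × 31
1860 = 2^2 × 3 × 5 × 31
2697 = 3 × 29 × 31
1209 = 3 × 13 × 31
LCM(1798, 1860, 2697, 1209) = 2^2 × 3 × 5 × 13 × 29 × 31 = 701220.

701220 days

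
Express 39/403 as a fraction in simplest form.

3/31

39 = 3 × 13
403 = 13 × 31
gcd(39, 403) = 13.
Divide numerator and denominator by 13: 39/403 = 3/31.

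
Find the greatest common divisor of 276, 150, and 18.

276 = 2^2 × 3 × 23
150 = 2 × 3 × 5^2
18 = 2 × 3^2
gcd(276, 150, 18) = 2 × 3 = 6.

6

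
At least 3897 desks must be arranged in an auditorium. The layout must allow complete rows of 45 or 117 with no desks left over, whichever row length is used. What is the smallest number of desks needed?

The number of desks must be a common multiple of 45 and 117, so a multiple of their LCM.
45 = 3^2 × 5
117 = 3^2 × 13
LCM(45, 117) = 3^2 × 5 × 13 = 585.
Smallest multiple of 585 that is ≥ 3897: ⌈3897/585⌉ × 585 = 7 × 585 = 4095.

4095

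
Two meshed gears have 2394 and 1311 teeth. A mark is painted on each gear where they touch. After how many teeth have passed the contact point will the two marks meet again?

The first simultaneous occurrence is after LCM of the individual periods.
2394 = 2 × 3^2 × 7 × 19
1311 = 3 × 19 × 23
LCM(2394, 1311) = 2 × 3^2 × 7 × 19 × 23 = 55062.

55062 teeth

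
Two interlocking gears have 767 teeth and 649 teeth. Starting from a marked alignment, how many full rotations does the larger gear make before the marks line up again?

All finish a whole number of cycles simultaneously at t = LCM of the periods.
767 = 13 × 59
649 = 11 × 59
LCM(767, 649) = 11 × 13 × 59 = 8437.
Rotations for period 767: 8437 / 767 = 11.

11 rotations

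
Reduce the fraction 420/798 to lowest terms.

10/19

420 = 2^2 × 3 × 5 × 7
798 = 2 × 3 × 7 × 19
gcd(420, 798) = 2 × 3 × 7 = 42.
Divide numerator and denominator by 42: 420/798 = 10/19.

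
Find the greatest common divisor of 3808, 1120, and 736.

32

3808 = 2^5 × 7 × 17
1120 = 2^5 × 5 × 7
736 = 2^5 × 23
gcd(3808, 1120, 736) = 2^5 = 32.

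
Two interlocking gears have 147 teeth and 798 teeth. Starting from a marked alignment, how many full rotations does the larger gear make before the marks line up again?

7 rotations

They are all back at their starting positions together after one LCM of the periods.
147 = 3 × 7^2
798 = 2 × 3 × 7 × 19
LCM(147, 798) = 2 × 3 × 7^2 × 19 = 5586.
Rotations for period 798: 5586 / 798 = 7.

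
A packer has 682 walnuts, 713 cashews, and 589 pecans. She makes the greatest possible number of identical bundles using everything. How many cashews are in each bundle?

Number of bundles = gcd(682, 713, 589).
682 = 2 × 11 × 31
713 = 23 × 31
589 = 19 × 31
gcd(682, 713, 589) = 31.
cashews per bundle = 713 / 31 = 23.

23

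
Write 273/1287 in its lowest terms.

7/33

273 = 3 × 7 × 13
1287 = 3^2 × 11 × 13
gcd(273, 1287) = 3 × 13 = 39.
Divide numerator and denominator by 39: 273/1287 = 7/33.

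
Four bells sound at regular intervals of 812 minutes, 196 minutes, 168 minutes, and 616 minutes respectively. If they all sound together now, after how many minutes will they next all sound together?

We need the least common multiple of the intervals.
812 = 2^2 × 7 × 29
196 = 2^2 × 7^2
168 = 2^3 × 3 × 7
616 = 2^3 × 7 × 11
LCM(812, 196, 168, 616) = 2^3 × 3 × 7^2 × 11 × 29 = 375144.

375144 minutes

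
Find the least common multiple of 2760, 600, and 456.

2760 = 2^3 × 3 × 5 × 23
600 = 2^3 × 3 × 5^2
456 = 2^3 × 3 × 19
LCM(2760, 600, 456) = 2^3 × 3 × 5^2 × 19 × 23 = 262200.

262200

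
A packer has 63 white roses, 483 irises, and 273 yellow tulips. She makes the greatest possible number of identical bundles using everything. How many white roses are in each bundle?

3

Number of bundles = gcd(63, 483, 273).
63 = 3^2 × 7
483 = 3 × 7 × 23
273 = 3 × 7 × 13
gcd(63, 483, 273) = 3 × 7 = 21.
white roses per bundle = 63 / 21 = 3.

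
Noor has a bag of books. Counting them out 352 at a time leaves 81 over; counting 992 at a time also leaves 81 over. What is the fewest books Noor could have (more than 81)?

N − 81 must be a common multiple of 352 and 992.
352 = 2^5 × 11
992 = 2^5 × 31
LCM(352, 992) = 2^5 × 11 × 31 = 10912.
Smallest N > 81 is LCM + 81 = 10912 + 81 = 10993.

10993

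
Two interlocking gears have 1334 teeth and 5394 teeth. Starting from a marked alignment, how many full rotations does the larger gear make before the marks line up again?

They are all back at their starting positions together after one LCM of the periods.
1334 = 2 × 23 × 29
5394 = 2 × 3 × 29 × 31
LCM(1334, 5394) = 2 × 3 × 23 × 29 × 31 = 124062.
Rotations for period 5394: 124062 / 5394 = 23.

23 rotations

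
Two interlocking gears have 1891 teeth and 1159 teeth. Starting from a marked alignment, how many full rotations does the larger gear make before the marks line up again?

The first common completion time is the LCM of the periods.
1891 = 31 × 61
1159 = 19 × 61
LCM(1891, 1159) = 19 × 31 × 61 = 35929.
Rotations for period 1891: 35929 / 1891 = 19.

19 rotations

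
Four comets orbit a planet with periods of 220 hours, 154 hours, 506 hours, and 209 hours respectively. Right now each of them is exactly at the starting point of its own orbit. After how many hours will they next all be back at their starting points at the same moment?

We need the least common multiple of the intervals.
220 = 2^2 × 5 × 11
154 = 2 × 7 × 11
506 = 2 × 11 × 23
209 = 11 × 19
LCM(220, 154, 506, 209) = 2^2 × 5 × 7 × 11 × 19 × 23 = 672980.

672980 hours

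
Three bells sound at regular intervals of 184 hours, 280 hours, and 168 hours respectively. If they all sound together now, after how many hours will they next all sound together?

19320 hours

We need the least common multiple of the intervals.
184 = 2^3 × 23
280 = 2^3 × 5 × 7
168 = 2^3 × 3 × 7
LCM(184, 280, 168) = 2^3 × 3 × 5 × 7 × 23 = 19320.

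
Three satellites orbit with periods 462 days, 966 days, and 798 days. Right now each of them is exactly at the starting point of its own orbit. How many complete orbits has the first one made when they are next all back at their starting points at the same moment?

They are all back at their starting positions together after one LCM of the periods.
462 = 2 × 3 × 7 × 11
966 = 2 × 3 × 7 × 23
798 = 2 × 3 × 7 × 19
LCM(462, 966, 798) = 2 × 3 × 7 × 11 × 19 × 23 = 201894.
Orbits for period 462: 201894 / 462 = 437.

437 orbits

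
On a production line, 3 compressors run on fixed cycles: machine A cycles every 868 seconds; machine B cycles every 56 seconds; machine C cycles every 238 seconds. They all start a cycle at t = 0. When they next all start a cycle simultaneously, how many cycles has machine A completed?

34 cycles

All finish a whole number of cycles simultaneously at t = LCM of the periods.
868 = 2^2 × 7 × 31
56 = 2^3 × 7
238 = 2 × 7 × 17
LCM(868, 56, 238) = 2^3 × 7 × 17 × 31 = 29512.
Cycles for period 868: 29512 / 868 = 34.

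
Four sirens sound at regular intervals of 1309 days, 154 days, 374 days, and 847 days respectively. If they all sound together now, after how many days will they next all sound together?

28798 days

We need the least common multiple of the intervals.
1309 = 7 × 11 × 17
154 = 2 × 7 × 11
374 = 2 × 11 × 17
847 = 7 × 11^2
LCM(1309, 154, 374, 847) = 2 × 7 × 11^2 × 17 = 28798.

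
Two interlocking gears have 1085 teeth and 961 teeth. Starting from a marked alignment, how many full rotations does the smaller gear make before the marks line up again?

They are all back at their starting positions together after one LCM of the periods.
1085 = 5 × 7 × 31
961 = 31^2
LCM(1085, 961) = 5 × 7 × 31^2 = 33635.
Rotations for period 961: 33635 / 961 = 35.

35 rotations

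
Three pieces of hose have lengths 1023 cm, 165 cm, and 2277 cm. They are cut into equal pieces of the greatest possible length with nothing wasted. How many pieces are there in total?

105

Piece length = gcd(1023, 165, 2277).
1023 = 3 × 11 × 31
165 = 3 × 5 × 11
2277 = 3^2 × 11 × 23
gcd(1023, 165, 2277) = 3 × 11 = 33.
Total pieces = 1023/33 + 165/33 + 2277/33 = 31 + 5 + 69 = 105.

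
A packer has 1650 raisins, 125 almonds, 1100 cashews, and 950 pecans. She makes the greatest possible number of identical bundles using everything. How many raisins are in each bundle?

Number of bundles = gcd(1650, 125, 1100, 950).
1650 = 2 × 3 × 5^2 × 11
125 = 5^3
1100 = 2^2 × 5^2 × 11
950 = 2 × 5^2 × 19
gcd(1650, 125, 1100, 950) = 5^2 = 25.
raisins per bundle = 1650 / 25 = 66.

66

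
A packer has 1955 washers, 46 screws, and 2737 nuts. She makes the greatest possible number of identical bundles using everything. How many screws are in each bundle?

Number of bundles = gcd(1955, 46, 2737).
1955 = 5 × 17 × 23
46 = 2 × 23
2737 = 7 × 17 × 23
gcd(1955, 46, 2737) = 23.
screws per bundle = 46 / 23 = 2.

2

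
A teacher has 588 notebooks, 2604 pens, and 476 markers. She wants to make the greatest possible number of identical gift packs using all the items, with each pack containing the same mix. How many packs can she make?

The pack count must divide each quantity, so the greatest is gcd(588, 2604, 476).
588 = 2^2 × 3 × 7^2
2604 = 2^2 × 3 × 7 × 31
476 = 2^2 × 7 × 17
gcd(588, 2604, 476) = 2^2 × 7 = 28.

28 packs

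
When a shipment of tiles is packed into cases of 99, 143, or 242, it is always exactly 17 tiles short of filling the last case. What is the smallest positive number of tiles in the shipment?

Being 17 short of a full case of size k means N ≡ −17 (mod k), i.e. N + 17 is a multiple of each size.
99 = 3^2 × 11
143 = 11 × 13
242 = 2 × 11^2
LCM(99, 143, 242) = 2 × 3^2 × 11^2 × 13 = 28314.
Smallest positive N is 28314 − 17 = 28297.

28297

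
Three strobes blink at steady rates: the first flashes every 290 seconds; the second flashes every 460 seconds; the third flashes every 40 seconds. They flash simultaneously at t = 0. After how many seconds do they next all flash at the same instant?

We need the least common multiple of the intervals.
290 = 2 × 5 × 29
460 = 2^2 × 5 × 23
40 = 2^3 × 5
LCM(290, 460, 40) = 2^3 × 5 × 23 × 29 = 26680.

26680 seconds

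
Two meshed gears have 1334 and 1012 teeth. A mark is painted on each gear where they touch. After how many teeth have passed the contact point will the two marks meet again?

They coincide at every common multiple of the periods; the first is the LCM.
1334 = 2 × 23 × 29
1012 = 2^2 × 11 × 23
LCM(1334, 1012) = 2^2 × 11 × 23 × 29 = 29348.

29348 teeth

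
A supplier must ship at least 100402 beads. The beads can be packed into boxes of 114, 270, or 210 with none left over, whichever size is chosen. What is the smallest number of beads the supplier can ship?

The number of beads must be a common multiple of 114, 270, and 210, so a multiple of their LCM.
114 = 2 × 3 × 19
270 = 2 × 3^3 × 5
210 = 2 × 3 × 5 × 7
LCM(114, 270, 210) = 2 × 3^3 × 5 × 7 × 19 = 35910.
Smallest multiple of 35910 that is ≥ 100402: ⌈100402/35910⌉ × 35910 = 3 × 35910 = 107730.

107730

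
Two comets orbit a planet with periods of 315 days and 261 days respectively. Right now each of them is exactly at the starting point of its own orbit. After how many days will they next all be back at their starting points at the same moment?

The first simultaneous occurrence is after LCM of the individual periods.
315 = 3^2 × 5 × 7
261 = 3^2 × 29
LCM(315, 261) = 3^2 × 5 × 7 × 29 = 9135.

9135 days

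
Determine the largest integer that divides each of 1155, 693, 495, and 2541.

1155 = 3 × 5 × 7 × 11
693 = 3^2 × 7 × 11
495 = 3^2 × 5 × 11
2541 = 3 × 7 × 11^2
gcd(1155, 693, 495, 2541) = 3 × 11 = 33.

33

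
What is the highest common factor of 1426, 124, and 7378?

1426 = 2 × 23 × 31
124 = 2^2 × 31
7378 = 2 × 7 × 17 × 31
gcd(1426, 124, 7378) = 2 × 31 = 62.

62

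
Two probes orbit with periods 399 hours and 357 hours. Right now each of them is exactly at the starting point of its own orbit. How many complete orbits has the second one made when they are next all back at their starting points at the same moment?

They are all back at their starting positions together after one LCM of the periods.
399 = 3 × 7 × 19
357 = 3 × 7 × 17
LCM(399, 357) = 3 × 7 × 17 × 19 = 6783.
Orbits for period 357: 6783 / 357 = 19.

19 orbits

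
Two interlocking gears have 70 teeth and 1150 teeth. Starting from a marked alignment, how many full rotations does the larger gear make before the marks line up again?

7 rotations

They are all back at their starting positions together after one LCM of the periods.
70 = 2 × 5 × 7
1150 = 2 × 5^2 × 23
LCM(70, 1150) = 2 × 5^2 × 7 × 23 = 8050.
Rotations for period 1150: 8050 / 1150 = 7.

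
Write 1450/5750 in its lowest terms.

29/115

1450 = 2 × 5^2 × 29
5750 = 2 × 5^3 × 23
gcd(1450, 5750) = 2 × 5^2 = 50.
Divide numerator and denominator by 50: 1450/5750 = 29/115.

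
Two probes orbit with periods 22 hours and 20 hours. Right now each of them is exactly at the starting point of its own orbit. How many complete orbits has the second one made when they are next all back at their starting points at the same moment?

The first common completion time is the LCM of the periods.
22 = 2 × 11
20 = 2^2 × 5
LCM(22, 20) = 2^2 × 5 × 11 = 220.
Orbits for period 20: 220 / 20 = 11.

11 orbits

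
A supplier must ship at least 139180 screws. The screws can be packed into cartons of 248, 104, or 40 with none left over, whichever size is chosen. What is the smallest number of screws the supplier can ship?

145080

The number of screws must be a common multiple of 248, 104, and 40, so a multiple of their LCM.
248 = 2^3 × 31
104 = 2^3 × 13
40 = 2^3 × 5
LCM(248, 104, 40) = 2^3 × 5 × 13 × 31 = 16120.
Smallest multiple of 16120 that is ≥ 139180: ⌈139180/16120⌉ × 16120 = 9 × 16120 = 145080.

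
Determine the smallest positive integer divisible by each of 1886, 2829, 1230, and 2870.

1886 = 2 × 23 × 41
2829 = 3 × 23 × 41
1230 = 2 × 3 × 5 × 41
2870 = 2 × 5 × 7 × 41
LCM(1886, 2829, 1230, 2870) = 2 × 3 × 5 × 7 × 23 × 41 = 198030.

198030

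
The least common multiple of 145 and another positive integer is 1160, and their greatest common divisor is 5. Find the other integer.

40

gcd × lcm = product of the two integers, so the other integer is (5 × 1160) / 145 = 40.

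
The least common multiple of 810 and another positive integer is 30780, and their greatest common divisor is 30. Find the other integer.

gcd × lcm = product of the two integers, so the other integer is (30 × 30780) / 810 = 1140.

1140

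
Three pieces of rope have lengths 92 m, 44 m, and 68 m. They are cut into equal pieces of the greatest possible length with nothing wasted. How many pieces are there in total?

Piece length = gcd(92, 44, 68).
92 = 2^2 × 23
44 = 2^2 × 11
68 = 2^2 × 17
gcd(92, 44, 68) = 2^2 = 4.
Total pieces = 92/4 + 44/4 + 68/4 = 23 + 11 + 17 = 51.

51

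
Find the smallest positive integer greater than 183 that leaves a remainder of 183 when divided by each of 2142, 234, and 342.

N − 183 must be a common multiple of 2142, 234, and 342.
2142 = 2 × 3^2 × 7 × 17
234 = 2 × 3^2 × 13
342 = 2 × 3^2 × 19
LCM(2142, 234, 342) = 2 × 3^2 × 7 × 13 × 17 × 19 = 529074.
Smallest N > 183 is LCM + 183 = 529074 + 183 = 529257.

529257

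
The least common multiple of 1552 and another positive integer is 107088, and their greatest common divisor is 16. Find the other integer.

gcd × lcm = product of the two integers, so the other integer is (16 × 107088) / 1552 = 1104.

1104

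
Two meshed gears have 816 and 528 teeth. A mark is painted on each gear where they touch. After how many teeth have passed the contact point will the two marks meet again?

8976 teeth

We need the least common multiple of the intervals.
816 = 2^4 × 3 × 17
528 = 2^4 × 3 × 11
LCM(816, 528) = 2^4 × 3 × 11 × 17 = 8976.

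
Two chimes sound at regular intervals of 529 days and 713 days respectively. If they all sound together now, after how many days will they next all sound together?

We need the least common multiple of the intervals.
529 = 23^2
713 = 23 × 31
LCM(529, 713) = 23^2 × 31 = 16399.

16399 days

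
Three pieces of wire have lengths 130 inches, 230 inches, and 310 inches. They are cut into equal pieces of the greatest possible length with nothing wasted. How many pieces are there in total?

67

Piece length = gcd(130, 230, 310).
130 = 2 × 5 × 13
230 = 2 × 5 × 23
310 = 2 × 5 × 31
gcd(130, 230, 310) = 2 × 5 = 10.
Total pieces = 130/10 + 230/10 + 310/10 = 13 + 23 + 31 = 67.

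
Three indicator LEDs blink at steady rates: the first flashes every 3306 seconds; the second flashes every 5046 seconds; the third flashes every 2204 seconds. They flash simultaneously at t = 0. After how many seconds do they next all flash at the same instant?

191748 seconds

They coincide at every common multiple of the periods; the first is the LCM.
3306 = 2 × 3 × 19 × 29
5046 = 2 × 3 × 29^2
2204 = 2^2 × 19 × 29
LCM(3306, 5046, 2204) = 2^2 × 3 × 19 × 29^2 = 191748.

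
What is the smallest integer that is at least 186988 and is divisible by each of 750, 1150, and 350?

The integer must be a common multiple of 750, 1150, and 350, so a multiple of their LCM.
750 = 2 × 3 × 5^3
1150 = 2 × 5^2 × 23
350 = 2 × 5^2 × 7
LCM(750, 1150, 350) = 2 × 3 × 5^3 × 7 × 23 = 120750.
Smallest multiple of 120750 that is ≥ 186988: ⌈186988/120750⌉ × 120750 = 2 × 120750 = 241500.

241500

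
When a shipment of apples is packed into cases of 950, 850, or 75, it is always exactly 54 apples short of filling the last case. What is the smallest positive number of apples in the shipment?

48396

Being 54 short of a full case of size k means N ≡ −54 (mod k), i.e. N + 54 is a multiple of each size.
950 = 2 × 5^2 × 19
850 = 2 × 5^2 × 17
75 = 3 × 5^2
LCM(950, 850, 75) = 2 × 3 × 5^2 × 17 × 19 = 48450.
Smallest positive N is 48450 − 54 = 48396.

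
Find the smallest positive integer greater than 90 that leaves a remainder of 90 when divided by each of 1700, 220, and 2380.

N − 90 must be a common multiple of 1700, 220, and 2380.
1700 = 2^2 × 5^2 × 17
220 = 2^2 × 5 × 11
2380 = 2^2 × 5 × 7 × 17
LCM(1700, 220, 2380) = 2^2 × 5^2 × 7 × 11 × 17 = 130900.
Smallest N > 90 is LCM + 90 = 130900 + 90 = 130990.

130990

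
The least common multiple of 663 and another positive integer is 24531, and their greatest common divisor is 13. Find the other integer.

481

gcd × lcm = product of the two integers, so the other integer is (13 × 24531) / 663 = 481.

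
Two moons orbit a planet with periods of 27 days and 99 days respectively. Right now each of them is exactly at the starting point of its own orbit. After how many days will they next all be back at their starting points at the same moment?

We need the least common multiple of the intervals.
27 = 3^3
99 = 3^2 × 11
LCM(27, 99) = 3^3 × 11 = 297.

297 days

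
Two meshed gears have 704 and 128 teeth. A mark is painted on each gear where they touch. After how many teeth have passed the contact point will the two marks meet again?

We need the least common multiple of the intervals.
704 = 2^6 × 11
128 = 2^7
LCM(704, 128) = 2^7 × 11 = 1408.

1408 teeth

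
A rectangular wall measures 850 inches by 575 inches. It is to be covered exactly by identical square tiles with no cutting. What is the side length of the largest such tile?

By the Euclidean algorithm:
850 = 1 × 575 + 275
575 = 2 × 275 + 25
275 = 11 × 25 + 0
gcd(850, 575) = 25.

25 inches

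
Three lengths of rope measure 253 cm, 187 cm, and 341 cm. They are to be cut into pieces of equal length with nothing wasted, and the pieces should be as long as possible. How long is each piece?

11 cm

Each piece length must divide every original length, so the longest possible is gcd(253, 187, 341).
253 = 11 × 23
187 = 11 × 17
341 = 11 × 31
gcd(253, 187, 341) = 11.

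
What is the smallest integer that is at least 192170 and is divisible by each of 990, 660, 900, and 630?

The integer must be a common multiple of 990, 660, 900, and 630, so a multiple of their LCM.
990 = 2 × 3^2 × 5 × 11
660 = 2^2 × 3 × 5 × 11
900 = 2^2 × 3^2 × 5^2
630 = 2 × 3^2 × 5 × 7
LCM(990, 660, 900, 630) = 2^2 × 3^2 × 5^2 × 7 × 11 = 69300.
Smallest multiple of 69300 that is ≥ 192170: ⌈192170/69300⌉ × 69300 = 3 × 69300 = 207900.

207900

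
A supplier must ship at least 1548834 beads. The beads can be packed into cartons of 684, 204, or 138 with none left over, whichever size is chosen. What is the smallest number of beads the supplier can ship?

1604664

The number of beads must be a common multiple of 684, 204, and 138, so a multiple of their LCM.
684 = 2^2 × 3^2 × 19
204 = 2^2 × 3 × 17
138 = 2 × 3 × 23
LCM(684, 204, 138) = 2^2 × 3^2 × 17 × 19 × 23 = 267444.
Smallest multiple of 267444 that is ≥ 1548834: ⌈1548834/267444⌉ × 267444 = 6 × 267444 = 1604664.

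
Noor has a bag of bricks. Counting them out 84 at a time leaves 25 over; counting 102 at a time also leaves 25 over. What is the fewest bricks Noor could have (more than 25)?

N − 25 must be a common multiple of 84 and 102.
84 = 2^2 × 3 × 7
102 = 2 × 3 × 17
LCM(84, 102) = 2^2 × 3 × 7 × 17 = 1428.
Smallest N > 25 is LCM + 25 = 1428 + 25 = 1453.

1453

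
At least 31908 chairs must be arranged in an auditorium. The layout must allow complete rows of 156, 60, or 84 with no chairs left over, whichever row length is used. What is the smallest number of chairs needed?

The number of chairs must be a common multiple of 156, 60, and 84, so a multiple of their LCM.
156 = 2^2 × 3 × 13
60 = 2^2 × 3 × 5
84 = 2^2 × 3 × 7
LCM(156, 60, 84) = 2^2 × 3 × 5 × 7 × 13 = 5460.
Smallest multiple of 5460 that is ≥ 31908: ⌈31908/5460⌉ × 5460 = 6 × 5460 = 32760.

32760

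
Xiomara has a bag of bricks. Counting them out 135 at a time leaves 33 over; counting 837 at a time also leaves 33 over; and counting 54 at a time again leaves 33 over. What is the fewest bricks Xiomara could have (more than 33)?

N − 33 must be a common multiple of 135, 837, and 54.
135 = 3^3 × 5
837 = 3^3 × 31
54 = 2 × 3^3
LCM(135, 837, 54) = 2 × 3^3 × 5 × 31 = 8370.
Smallest N > 33 is LCM + 33 = 8370 + 33 = 8403.

8403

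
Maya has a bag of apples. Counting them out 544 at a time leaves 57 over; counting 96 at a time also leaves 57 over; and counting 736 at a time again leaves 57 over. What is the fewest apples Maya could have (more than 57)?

37593

N − 57 must be a common multiple of 544, 96, and 736.
544 = 2^5 × 17
96 = 2^5 × 3
736 = 2^5 × 23
LCM(544, 96, 736) = 2^5 × 3 × 17 × 23 = 37536.
Smallest N > 57 is LCM + 57 = 37536 + 57 = 37593.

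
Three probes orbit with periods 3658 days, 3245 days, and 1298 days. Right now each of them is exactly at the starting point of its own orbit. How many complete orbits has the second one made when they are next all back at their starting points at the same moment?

They are all back at their starting positions together after one LCM of the periods.
3658 = 2 × 31 × 59
3245 = 5 × 11 × 59
1298 = 2 × 11 × 59
LCM(3658, 3245, 1298) = 2 × 5 × 11 × 31 × 59 = 201190.
Orbits for period 3245: 201190 / 3245 = 62.

62 orbits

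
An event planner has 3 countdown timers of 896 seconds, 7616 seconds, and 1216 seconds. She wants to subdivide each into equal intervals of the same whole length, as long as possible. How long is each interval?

The interval must divide each timer length; the longest such is the gcd.
896 = 2^7 × 7
7616 = 2^6 × 7 × 17
1216 = 2^6 × 19
gcd(896, 7616, 1216) = 2^6 = 64.

64 seconds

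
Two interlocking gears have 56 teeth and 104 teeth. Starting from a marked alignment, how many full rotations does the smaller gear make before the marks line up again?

13 rotations

They are all back at their starting positions together after one LCM of the periods.
56 = 2^3 × 7
104 = 2^3 × 13
LCM(56, 104) = 2^3 × 7 × 13 = 728.
Rotations for period 56: 728 / 56 = 13.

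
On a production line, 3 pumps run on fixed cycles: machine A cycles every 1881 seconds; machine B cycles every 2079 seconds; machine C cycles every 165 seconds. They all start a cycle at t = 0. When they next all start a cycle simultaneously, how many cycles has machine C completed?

They are all back at their starting positions together after one LCM of the periods.
1881 = 3^2 × 11 × 19
2079 = 3^3 × 7 × 11
165 = 3 × 5 × 11
LCM(1881, 2079, 165) = 3^3 × 5 × 7 × 11 × 19 = 197505.
Cycles for period 165: 197505 / 165 = 1197.

1197 cycles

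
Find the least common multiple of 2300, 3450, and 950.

131100

2300 = 2^2 × 5^2 × 23
3450 = 2 × 3 × 5^2 × 23
950 = 2 × 5^2 × 19
LCM(2300, 3450, 950) = 2^2 × 3 × 5^2 × 19 × 23 = 131100.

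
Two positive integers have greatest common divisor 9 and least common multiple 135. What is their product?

1215

For any two positive integers, gcd × lcm = product = 9 × 135 = 1215.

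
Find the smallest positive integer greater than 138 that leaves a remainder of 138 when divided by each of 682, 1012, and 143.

407974

N − 138 must be a common multiple of 682, 1012, and 143.
682 = 2 × 11 × 31
1012 = 2^2 × 11 × 23
143 = 11 × 13
LCM(682, 1012, 143) = 2^2 × 11 × 13 × 23 × 31 = 407836.
Smallest N > 138 is LCM + 138 = 407836 + 138 = 407974.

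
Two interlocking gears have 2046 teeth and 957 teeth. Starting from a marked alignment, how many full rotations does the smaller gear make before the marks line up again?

They are all back at their starting positions together after one LCM of the periods.
2046 = 2 × 3 × 11 × 31
957 = 3 × 11 × 29
LCM(2046, 957) = 2 × 3 × 11 × 29 × 31 = 59334.
Rotations for period 957: 59334 / 957 = 62.

62 rotations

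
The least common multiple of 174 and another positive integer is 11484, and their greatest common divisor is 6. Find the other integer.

gcd × lcm = product of the two integers, so the other integer is (6 × 11484) / 174 = 396.

396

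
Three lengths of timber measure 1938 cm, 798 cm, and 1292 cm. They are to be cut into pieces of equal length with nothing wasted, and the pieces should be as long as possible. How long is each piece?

Each piece length must divide every original length, so the longest possible is gcd(1938, 798, 1292).
1938 = 2 × 3 × 17 × 19
798 = 2 × 3 × 7 × 19
1292 = 2^2 × 17 × 19
gcd(1938, 798, 1292) = 2 × 19 = 38.

38 cm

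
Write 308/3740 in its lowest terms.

7/85

308 = 2^2 × 7 × 11
3740 = 2^2 × 5 × 11 × 17
gcd(308, 3740) = 2^2 × 11 = 44.
Divide numerator and denominator by 44: 308/3740 = 7/85.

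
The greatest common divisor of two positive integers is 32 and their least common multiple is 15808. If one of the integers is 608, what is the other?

832

For two integers, gcd × lcm = product, so the other is (32 × 15808) / 608 = 505856 / 608 = 832.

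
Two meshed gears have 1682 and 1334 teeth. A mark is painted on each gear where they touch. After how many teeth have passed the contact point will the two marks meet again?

They coincide at every common multiple of the periods; the first is the LCM.
1682 = 2 × 29^2
1334 = 2 × 23 × 29
LCM(1682, 1334) = 2 × 23 × 29^2 = 38686.

38686 teeth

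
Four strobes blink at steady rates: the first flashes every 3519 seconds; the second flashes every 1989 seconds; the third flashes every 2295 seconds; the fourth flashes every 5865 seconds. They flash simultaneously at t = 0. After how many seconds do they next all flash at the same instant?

The first simultaneous occurrence is after LCM of the individual periods.
3519 = 3^2 × 17 × 23
1989 = 3^2 × 13 × 17
2295 = 3^3 × 5 × 17
5865 = 3 × 5 × 17 × 23
LCM(3519, 1989, 2295, 5865) = 3^3 × 5 × 13 × 17 × 23 = 686205.

686205 seconds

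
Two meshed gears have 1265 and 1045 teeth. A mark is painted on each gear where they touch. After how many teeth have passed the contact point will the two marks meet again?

The first simultaneous occurrence is after LCM of the individual periods.
1265 = 5 × 11 × 23
1045 = 5 × 11 × 19
LCM(1265, 1045) = 5 × 11 × 19 × 23 = 24035.

24035 teeth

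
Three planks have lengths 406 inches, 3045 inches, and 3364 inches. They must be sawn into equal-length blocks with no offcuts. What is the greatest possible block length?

This is the greatest common divisor of 406, 3045, and 3364.
406 = 2 × 7 × 29
3045 = 3 × 5 × 7 × 29
3364 = 2^2 × 29^2
gcd(406, 3045, 3364) = 29.

29 inches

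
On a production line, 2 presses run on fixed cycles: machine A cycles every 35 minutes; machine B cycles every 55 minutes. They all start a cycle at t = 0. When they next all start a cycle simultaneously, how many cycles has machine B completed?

7 cycles

The first common completion time is the LCM of the periods.
35 = 5 × 7
55 = 5 × 11
LCM(35, 55) = 5 × 7 × 11 = 385.
Cycles for period 55: 385 / 55 = 7.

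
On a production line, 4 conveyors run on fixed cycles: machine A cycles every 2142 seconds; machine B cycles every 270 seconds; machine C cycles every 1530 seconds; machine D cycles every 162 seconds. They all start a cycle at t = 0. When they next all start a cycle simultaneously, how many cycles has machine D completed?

595 cycles

They are all back at their starting positions together after one LCM of the periods.
2142 = 2 × 3^2 × 7 × 17
270 = 2 × 3^3 × 5
1530 = 2 × 3^2 × 5 × 17
162 = 2 × 3^4
LCM(2142, 270, 1530, 162) = 2 × 3^4 × 5 × 7 × 17 = 96390.
Cycles for period 162: 96390 / 162 = 595.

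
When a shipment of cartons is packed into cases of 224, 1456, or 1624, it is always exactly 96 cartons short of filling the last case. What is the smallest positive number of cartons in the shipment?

84352

Being 96 short of a full case of size k means N ≡ −96 (mod k), i.e. N + 96 is a multiple of each size.
224 = 2^5 × 7
1456 = 2^4 × 7 × 13
1624 = 2^3 × 7 × 29
LCM(224, 1456, 1624) = 2^5 × 7 × 13 × 29 = 84448.
Smallest positive N is 84448 − 96 = 84352.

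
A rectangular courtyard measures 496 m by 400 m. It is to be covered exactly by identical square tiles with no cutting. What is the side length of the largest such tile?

16 m

By the Euclidean algorithm:
496 = 1 × 400 + 96
400 = 4 × 96 + 16
96 = 6 × 16 + 0
gcd(496, 400) = 16.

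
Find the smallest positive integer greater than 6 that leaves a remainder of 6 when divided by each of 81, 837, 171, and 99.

N − 6 must be a common multiple of 81, 837, 171, and 99.
81 = 3^4
837 = 3^3 × 31
171 = 3^2 × 19
99 = 3^2 × 11
LCM(81, 837, 171, 99) = 3^4 × 11 × 19 × 31 = 524799.
Smallest N > 6 is LCM + 6 = 524799 + 6 = 524805.

524805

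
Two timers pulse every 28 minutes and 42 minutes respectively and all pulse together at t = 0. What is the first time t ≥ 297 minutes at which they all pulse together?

Joint pulses occur at multiples of LCM(28, 42).
28 = 2^2 × 7
42 = 2 × 3 × 7
LCM(28, 42) = 2^2 × 3 × 7 = 84.
Smallest multiple of 84 that is ≥ 297: ⌈297/84⌉ × 84 = 4 × 84 = 336.

336 minutes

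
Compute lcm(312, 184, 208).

312 = 2^3 × 3 × 13
184 = 2^3 × 23
208 = 2^4 × 13
LCM(312, 184, 208) = 2^4 × 3 × 13 × 23 = 14352.

14352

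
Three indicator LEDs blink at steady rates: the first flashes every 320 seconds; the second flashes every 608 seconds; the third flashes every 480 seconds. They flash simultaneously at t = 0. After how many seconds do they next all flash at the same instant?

18240 seconds

They coincide at every common multiple of the periods; the first is the LCM.
320 = 2^6 × 5
608 = 2^5 × 19
480 = 2^5 × 3 × 5
LCM(320, 608, 480) = 2^6 × 3 × 5 × 19 = 18240.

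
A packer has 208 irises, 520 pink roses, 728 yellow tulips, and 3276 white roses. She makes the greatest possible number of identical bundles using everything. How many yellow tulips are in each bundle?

Number of bundles = gcd(208, 520, 728, 3276).
208 = 2^4 × 13
520 = 2^3 × 5 × 13
728 = 2^3 × 7 × 13
3276 = 2^2 × 3^2 × 7 × 13
gcd(208, 520, 728, 3276) = 2^2 × 13 = 52.
yellow tulips per bundle = 728 / 52 = 14.

14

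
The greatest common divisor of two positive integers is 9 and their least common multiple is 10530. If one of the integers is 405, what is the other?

234

For two integers, gcd × lcm = product, so the other is (9 × 10530) / 405 = 94770 / 405 = 234.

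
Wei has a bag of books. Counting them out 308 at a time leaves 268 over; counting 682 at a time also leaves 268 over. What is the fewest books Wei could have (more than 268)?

9816

N − 268 must be a common multiple of 308 and 682.
308 = 2^2 × 7 × 11
682 = 2 × 11 × 31
LCM(308, 682) = 2^2 × 7 × 11 × 31 = 9548.
Smallest N > 268 is LCM + 268 = 9548 + 268 = 9816.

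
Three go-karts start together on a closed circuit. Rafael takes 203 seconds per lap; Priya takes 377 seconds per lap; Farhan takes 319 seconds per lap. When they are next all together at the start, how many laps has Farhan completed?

They are all back at their starting positions together after one LCM of the periods.
203 = 7 × 29
377 = 13 × 29
319 = 11 × 29
LCM(203, 377, 319) = 7 × 11 × 13 × 29 = 29029.
Laps for period 319: 29029 / 319 = 91.

91 laps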